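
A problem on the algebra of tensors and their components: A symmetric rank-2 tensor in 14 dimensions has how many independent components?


A symmetric rank-2 tensor in d dimensions has d(d+1)/2 independent components.
d = 14
d(d+1)/2 = 14 * 15 / 2 = 210 / 2 = 105

105


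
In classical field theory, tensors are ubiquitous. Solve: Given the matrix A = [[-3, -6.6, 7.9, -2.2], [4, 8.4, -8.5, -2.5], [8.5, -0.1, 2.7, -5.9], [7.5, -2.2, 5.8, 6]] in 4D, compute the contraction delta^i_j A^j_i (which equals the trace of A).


The contraction (trace) of a rank-2 tensor is the sum of its diagonal elements.
Diagonal entries: A[1,1] = -3, A[2,2] = 8.4, A[3,3] = 2.7, A[4,4] = 6
Tr(A) = -3 + 8.4 + 2.7 + 6 = 14.1

14.1


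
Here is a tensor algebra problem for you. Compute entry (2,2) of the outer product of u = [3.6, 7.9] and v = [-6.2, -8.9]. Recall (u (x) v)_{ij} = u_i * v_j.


The outer product entry T_{ij} = u_i * v_j.
We need i=2, j=2.
u_2 = 7.9, v_2 = -8.9
T_{2,2} = 7.9 * -8.9 = -70.31

-70.31


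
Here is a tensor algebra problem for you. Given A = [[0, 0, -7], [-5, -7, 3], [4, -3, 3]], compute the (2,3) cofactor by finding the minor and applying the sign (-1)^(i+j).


To find cofactor C_{23}, delete row 2 and column 3.
The resulting 2x2 submatrix is: [[0, 0], [4, -3]]
Minor M_{23} = 0*-3 - 0*4
  = 0 - 0 = 0
Sign = (-1)^(2+3) = (-1)^5 = -1
Cofactor C_{23} = -1 * 0 = 0

0


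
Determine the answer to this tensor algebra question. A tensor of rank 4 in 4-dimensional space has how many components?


The number of components of a rank-r tensor in d dimensions is d^r.
Here d = 4 and r = 4.
4^4 = 256

256


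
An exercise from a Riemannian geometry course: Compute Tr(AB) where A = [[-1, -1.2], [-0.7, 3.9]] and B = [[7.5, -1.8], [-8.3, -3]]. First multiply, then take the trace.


Tr(AB) = sum_i (AB)_{ii} where (AB)_{ii} = sum_k A_{ik} B_{ki}.
(AB)_{11} = -1*7.5 + -1.2*-8.3 = 2.46
(AB)_{22} = -0.7*-1.8 + 3.9*-3 = -10.44
Tr(AB) = 2.46 + -10.44 = -7.98

-7.98


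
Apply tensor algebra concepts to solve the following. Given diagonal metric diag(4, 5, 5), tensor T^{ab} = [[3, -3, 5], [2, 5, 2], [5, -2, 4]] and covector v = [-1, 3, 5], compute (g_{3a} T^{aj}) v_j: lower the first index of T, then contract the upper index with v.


Step 1: lower the first index. For a diagonal metric, g_{ia} T^{aj} = g_{ii} T^{ij} (no sum on i).
g_{33} = 5
S_3{}^1 = 5 * T^{31} = 5 * 5 = 25
S_3{}^2 = 5 * T^{32} = 5 * -2 = -10
S_3{}^3 = 5 * T^{33} = 5 * 4 = 20
Step 2: contract S_3{}^j with v_j.
S_3{}^1 * v_1 = 25 * -1 = -25
S_3{}^2 * v_2 = -10 * 3 = -30
S_3{}^3 * v_3 = 20 * 5 = 100
Result = -25 + -30 + 100 = 45

45


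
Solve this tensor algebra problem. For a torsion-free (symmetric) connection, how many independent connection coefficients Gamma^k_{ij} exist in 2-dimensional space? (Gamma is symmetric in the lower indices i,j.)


Christoffel symbols Gamma^k_{ij} are symmetric in i,j, so there are d * d(d+1)/2 independent symbols.
d = 2
d(d+1)/2 = 2 * 3 / 2 = 3
Total = 2 * 3 = 6

6


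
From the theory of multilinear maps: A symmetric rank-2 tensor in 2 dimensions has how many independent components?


A symmetric rank-2 tensor in d dimensions has d(d+1)/2 independent components.
d = 2
d(d+1)/2 = 2 * 3 / 2 = 6 / 2 = 3

3


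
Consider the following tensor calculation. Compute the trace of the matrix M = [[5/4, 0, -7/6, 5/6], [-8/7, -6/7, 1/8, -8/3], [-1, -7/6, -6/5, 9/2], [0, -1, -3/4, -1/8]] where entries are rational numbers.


The trace is the sum of diagonal entries.
Diagonal: M[1,1] = 5/4, M[2,2] = -6/7, M[3,3] = -6/5, M[4,4] = -1/8
Tr(M) = 5/4 + -6/7 + -6/5 + -1/8
Computing step by step:
After adding M[1,1]: 5/4
After adding M[2,2]: 11/28
After adding M[3,3]: -113/140
After adding M[4,4]: -261/280
Tr(M) = -261/280

-261/280


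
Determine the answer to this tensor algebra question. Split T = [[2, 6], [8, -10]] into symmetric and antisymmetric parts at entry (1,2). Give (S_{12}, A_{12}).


T_{12} = 6
T_{21} = 8
S_{12} = (6 + 8)/2 = 14/2 = 7
A_{12} = (6 - 8)/2 = -2/2 = -1
Check: S + A = 7 + -1 = 6 = T_{12}.

(7, -1)


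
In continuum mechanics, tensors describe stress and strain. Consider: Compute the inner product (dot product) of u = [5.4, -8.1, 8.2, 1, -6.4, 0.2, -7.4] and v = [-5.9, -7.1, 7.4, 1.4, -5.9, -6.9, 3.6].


The inner product u . v = sum of u_i * v_i.
Term-by-term: 5.4 * -5.9, -8.1 * -7.1, 8.2 * 7.4, 1 * 1.4, -6.4 * -5.9, 0.2 * -6.9, -7.4 * 3.6
Products: -31.86, 57.51, 60.68, 1.4, 37.76, -1.38, -26.64
Sum = -31.86 + 57.51 + 60.68 + 1.4 + 37.76 + -1.38 + -26.64 = 97.47

97.47


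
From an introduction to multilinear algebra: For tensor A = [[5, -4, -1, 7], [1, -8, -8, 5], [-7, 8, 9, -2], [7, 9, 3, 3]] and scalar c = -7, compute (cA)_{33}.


Scalar multiplication: (cA)_{ij} = c * A_{ij}.
c = -7
A_{33} = 9
(cA)_{33} = -7 * 9 = -63

-63


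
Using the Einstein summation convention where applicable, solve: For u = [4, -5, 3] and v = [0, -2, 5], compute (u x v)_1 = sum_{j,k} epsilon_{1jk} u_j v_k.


(u x v)_1 = sum_{j,k} epsilon_{1jk} u_j v_k. Only permutations of (1,2,3) contribute; the two non-zero terms are:
eps_{123} u_2 v_3 = 1 * -5 * 5 = -25
eps_{132} u_3 v_2 = -1 * 3 * -2 = 6
(u x v)_1 = -19

-19


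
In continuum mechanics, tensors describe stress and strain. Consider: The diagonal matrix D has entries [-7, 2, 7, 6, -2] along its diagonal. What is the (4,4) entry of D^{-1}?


For a diagonal matrix, the inverse has entries (D^{-1})_{ii} = 1/d_{ii}.
The diagonal entries are: d_{11} = -7, d_{22} = 2, d_{33} = 7, d_{44} = 6, d_{55} = -2
We need (D^{-1})_{44} = 1/d_{44} = 1/6 = 1/6

1/6


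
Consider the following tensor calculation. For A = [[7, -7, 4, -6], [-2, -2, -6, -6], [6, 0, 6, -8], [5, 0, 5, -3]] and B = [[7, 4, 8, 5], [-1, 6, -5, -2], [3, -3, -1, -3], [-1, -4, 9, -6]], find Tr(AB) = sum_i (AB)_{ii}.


Tr(AB) = sum_i (AB)_{ii} where (AB)_{ii} = sum_k A_{ik} B_{ki}.
(AB)_{11} = 7*7 + -7*-1 + 4*3 + -6*-1 = 74
(AB)_{22} = -2*4 + -2*6 + -6*-3 + -6*-4 = 22
(AB)_{33} = 6*8 + 0*-5 + 6*-1 + -8*9 = -30
(AB)_{44} = 5*5 + 0*-2 + 5*-3 + -3*-6 = 28
Tr(AB) = 74 + 22 + -30 + 28 = 94

94


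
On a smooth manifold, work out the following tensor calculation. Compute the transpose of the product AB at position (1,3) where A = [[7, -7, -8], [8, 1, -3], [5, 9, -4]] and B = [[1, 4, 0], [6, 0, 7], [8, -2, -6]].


(AB)^T_{ij} = (AB)_{ji} = sum_k A_{jk} B_{ki}.
For i=1, j=3 we need (AB)_{31}:
A_{31} * B_{11} = 5 * 1 = 5
A_{32} * B_{21} = 9 * 6 = 54
A_{33} * B_{31} = -4 * 8 = -32
Sum = 5 + 54 + -32 = 27

27


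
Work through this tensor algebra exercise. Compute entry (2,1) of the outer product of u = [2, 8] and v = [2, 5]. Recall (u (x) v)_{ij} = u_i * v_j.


The outer product entry T_{ij} = u_i * v_j.
We need i=2, j=1.
u_2 = 8, v_1 = 2
T_{2,1} = 8 * 2 = 16

16


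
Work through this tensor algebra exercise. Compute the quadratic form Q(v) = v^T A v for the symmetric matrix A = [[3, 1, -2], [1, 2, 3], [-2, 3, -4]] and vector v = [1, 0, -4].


First compute Av:
(Av)_1 = 3*1 + 1*0 + -2*-4 = 11
(Av)_2 = 1*1 + 2*0 + 3*-4 = -11
(Av)_3 = -2*1 + 3*0 + -4*-4 = 14
Av = [11, -11, 14]
Then v^T (Av) = 1*11 + 0*-11 + -4*14
= 11 + 0 + -56 = -45

-45


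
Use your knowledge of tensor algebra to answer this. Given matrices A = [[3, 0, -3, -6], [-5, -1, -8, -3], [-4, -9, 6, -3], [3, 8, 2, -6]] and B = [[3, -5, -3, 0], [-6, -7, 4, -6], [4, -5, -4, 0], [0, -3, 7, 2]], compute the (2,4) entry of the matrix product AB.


(AB)_{ij} = sum_k A_{ik} B_{kj}.
For i=2, j=4:
A_{21} * B_{14} = -5 * 0 = 0
A_{22} * B_{24} = -1 * -6 = 6
A_{23} * B_{34} = -8 * 0 = 0
A_{24} * B_{44} = -3 * 2 = -6
Sum = 0 + 6 + 0 + -6 = 0

0


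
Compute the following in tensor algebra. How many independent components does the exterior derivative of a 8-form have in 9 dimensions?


The exterior derivative of a p-form is a (p+1)-form.
Its number of independent components is C(n, p+1).
n = 9, p+1 = 9
C(9, 9) = 1

1


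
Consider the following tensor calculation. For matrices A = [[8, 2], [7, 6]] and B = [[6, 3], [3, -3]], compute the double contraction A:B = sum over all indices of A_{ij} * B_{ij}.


A:B = sum over all i,j of A_{ij} * B_{ij}.
Row 1: 8*6=48, 2*3=6 => row sum = 54
Row 2: 7*3=21, 6*-3=-18 => row sum = 3
Total = 54 + 3 = 57

57


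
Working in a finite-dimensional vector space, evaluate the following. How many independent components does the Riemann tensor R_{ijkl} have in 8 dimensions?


The Riemann tensor in d dimensions has d^2(d^2 - 1)/12 independent components.
d = 8, so d^2 = 64
d^2 - 1 = 63
d^2(d^2 - 1) = 64 * 63 = 4032
Divide by 12: 4032 / 12 = 336

336


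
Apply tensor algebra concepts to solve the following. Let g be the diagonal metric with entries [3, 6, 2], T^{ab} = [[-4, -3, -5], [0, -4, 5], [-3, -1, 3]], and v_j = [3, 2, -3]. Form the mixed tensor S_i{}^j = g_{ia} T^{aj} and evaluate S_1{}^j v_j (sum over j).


Step 1: lower the first index. For a diagonal metric, g_{ia} T^{aj} = g_{ii} T^{ij} (no sum on i).
g_{11} = 3
S_1{}^1 = 3 * T^{11} = 3 * -4 = -12
S_1{}^2 = 3 * T^{12} = 3 * -3 = -9
S_1{}^3 = 3 * T^{13} = 3 * -5 = -15
Step 2: contract S_1{}^j with v_j.
S_1{}^1 * v_1 = -12 * 3 = -36
S_1{}^2 * v_2 = -9 * 2 = -18
S_1{}^3 * v_3 = -15 * -3 = 45
Result = -36 + -18 + 45 = -9

-9


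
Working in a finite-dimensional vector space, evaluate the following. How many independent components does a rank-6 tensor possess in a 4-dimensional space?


The number of components of a rank-r tensor in d dimensions is d^r.
Here d = 4 and r = 6.
4^6 = 4096

4096


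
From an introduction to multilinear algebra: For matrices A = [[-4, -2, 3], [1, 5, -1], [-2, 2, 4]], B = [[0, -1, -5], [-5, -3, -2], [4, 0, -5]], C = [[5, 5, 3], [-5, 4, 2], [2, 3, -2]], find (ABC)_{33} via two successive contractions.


(ABC)_{33} = sum_m (AB)_{3m} C_{m3}. First compute row 3 of AB.
(AB)_{31} = -2*0 + 2*-5 + 4*4 = 6
(AB)_{32} = -2*-1 + 2*-3 + 4*0 = -4
(AB)_{33} = -2*-5 + 2*-2 + 4*-5 = -14
Now contract with column 3 of C:
(AB)_{31} * C_{13} = 6 * 3 = 18
(AB)_{32} * C_{23} = -4 * 2 = -8
(AB)_{33} * C_{33} = -14 * -2 = 28
(ABC)_{33} = 18 + -8 + 28 = 38

38


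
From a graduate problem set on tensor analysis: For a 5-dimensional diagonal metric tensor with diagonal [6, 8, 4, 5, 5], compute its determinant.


For a diagonal metric, the determinant is the product of diagonal entries.
Diagonal entries: 6, 8, 4, 5, 5
det(g) = 6 * 8 * 4 * 5 * 5 = 4800

4800


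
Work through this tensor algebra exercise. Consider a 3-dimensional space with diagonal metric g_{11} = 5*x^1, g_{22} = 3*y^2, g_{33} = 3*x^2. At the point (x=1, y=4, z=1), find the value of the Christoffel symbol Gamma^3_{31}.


For a diagonal metric, Gamma^k_{ij} = (1/2) g^{kk} (dg_{ik}/dx_j + dg_{jk}/dx_i - dg_{ij}/dx_k).
The metric is diagonal, so g_{ab} = 0 for a != b.
At the given point: g_{11} = 5, g_{22} = 48, g_{33} = 3
g^{33} = 1/3
dg_{33}/dx_1 = dg_{33}/dx_1 = 6
dg_{13}/dx_3 = 0 (off-diagonal)
dg_{31}/dx_3 = 0 (off-diagonal)
Numerator = 6 + 0 - 0 = 6
Gamma^3_{31} = 6 / (2 * 3) = 1

1


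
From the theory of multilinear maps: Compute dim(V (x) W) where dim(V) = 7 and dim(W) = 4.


The dimension of a tensor product is the product of dimensions.
dim(V) = 7, dim(W) = 4
dim(V (x) W) = 7 * 4 = 28

28


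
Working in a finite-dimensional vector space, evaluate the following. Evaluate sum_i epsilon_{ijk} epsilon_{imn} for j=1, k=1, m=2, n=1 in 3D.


Using the identity: epsilon_{ijk} epsilon_{imn} = delta_{jm} delta_{kn} - delta_{jn} delta_{km}.
delta_{12} = 0
delta_{11} = 1
delta_{11} = 1
delta_{12} = 0
Result = 0 * 1 - 1 * 0 = 0 - 0 = 0

0


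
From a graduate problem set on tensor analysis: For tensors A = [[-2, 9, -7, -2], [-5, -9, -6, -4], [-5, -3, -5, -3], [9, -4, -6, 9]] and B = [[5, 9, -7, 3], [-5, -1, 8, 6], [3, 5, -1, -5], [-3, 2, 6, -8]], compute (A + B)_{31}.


Tensor addition is component-wise: (A + B)_{ij} = A_{ij} + B_{ij}.
A_{31} = -5
B_{31} = 3
(A + B)_{31} = -5 + 3 = -2

-2


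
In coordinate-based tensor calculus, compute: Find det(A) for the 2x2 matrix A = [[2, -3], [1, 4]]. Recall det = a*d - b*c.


For a 2x2 matrix [[a, b], [c, d]], det = a*d - b*c.
a = 2, b = -3, c = 1, d = 4
a*d = 2 * 4 = 8
b*c = -3 * 1 = -3
det = 8 - -3 = 11

11


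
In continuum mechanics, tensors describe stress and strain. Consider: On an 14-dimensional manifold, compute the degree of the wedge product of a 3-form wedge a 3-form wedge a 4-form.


The degree of a wedge product is the sum of the degrees of the individual forms.
Degrees: 3, 3, 4
Total degree = 3 + 3 + 4 = 10

10


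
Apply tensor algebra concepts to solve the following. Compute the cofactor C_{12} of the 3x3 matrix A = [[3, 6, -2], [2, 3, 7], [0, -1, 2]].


To find cofactor C_{12}, delete row 1 and column 2.
The resulting 2x2 submatrix is: [[2, 7], [0, 2]]
Minor M_{12} = 2*2 - 7*0
  = 4 - 0 = 4
Sign = (-1)^(1+2) = (-1)^3 = -1
Cofactor C_{12} = -1 * 4 = -4

-4


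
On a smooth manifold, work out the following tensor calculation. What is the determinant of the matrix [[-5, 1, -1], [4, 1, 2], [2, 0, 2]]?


Expanding along the first row, det(A) = a11*M_11 - a12*M_12 + a13*M_13, where M_1j is the (1,j) minor.
Minor M_11 = 1*2 - 2*0 = 2
Minor M_12 = 4*2 - 2*2 = 4
Minor M_13 = 4*0 - 1*2 = -2
det = -5*(2) - 1*(4) + -1*(-2)
    = -10 - 4 + 2
    = -12

-12


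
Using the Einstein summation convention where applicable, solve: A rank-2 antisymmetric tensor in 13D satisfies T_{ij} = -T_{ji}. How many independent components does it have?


An antisymmetric rank-2 tensor satisfies A_{ij} = -A_{ji}, so diagonal entries are zero.
The independent components are the upper-triangular entries: C(n, 2) = n(n-1)/2.
n = 13
C(13, 2) = 13 * 12 / 2 = 156 / 2 = 78

78


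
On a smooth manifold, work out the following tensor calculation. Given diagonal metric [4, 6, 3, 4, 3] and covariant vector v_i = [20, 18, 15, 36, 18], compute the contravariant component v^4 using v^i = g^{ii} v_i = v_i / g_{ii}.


To raise an index with a diagonal metric: v^i = v_i / g_{ii}.
For index 4: v_4 = 36, g_{44} = 4
v^4 = 36 / 4 = 9

9


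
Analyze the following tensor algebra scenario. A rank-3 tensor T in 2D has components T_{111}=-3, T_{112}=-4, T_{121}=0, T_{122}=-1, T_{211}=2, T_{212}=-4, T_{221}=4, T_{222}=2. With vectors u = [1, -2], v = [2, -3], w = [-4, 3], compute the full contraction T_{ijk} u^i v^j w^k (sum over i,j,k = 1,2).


S = sum over i,j,k of T_{ijk} u_i v_j w_k. Expanding all 8 terms:
T_{111}*u_1*v_1*w_1 = -3*1*2*-4 = 24  (running total: 24)
T_{112}*u_1*v_1*w_2 = -4*1*2*3 = -24  (running total: 0)
T_{121}*u_1*v_2*w_1 = 0*1*-3*-4 = 0  (running total: 0)
T_{122}*u_1*v_2*w_2 = -1*1*-3*3 = 9  (running total: 9)
T_{211}*u_2*v_1*w_1 = 2*-2*2*-4 = 32  (running total: 41)
T_{212}*u_2*v_1*w_2 = -4*-2*2*3 = 48  (running total: 89)
T_{221}*u_2*v_2*w_1 = 4*-2*-3*-4 = -96  (running total: -7)
T_{222}*u_2*v_2*w_2 = 2*-2*-3*3 = 36  (running total: 29)
S = 29

29


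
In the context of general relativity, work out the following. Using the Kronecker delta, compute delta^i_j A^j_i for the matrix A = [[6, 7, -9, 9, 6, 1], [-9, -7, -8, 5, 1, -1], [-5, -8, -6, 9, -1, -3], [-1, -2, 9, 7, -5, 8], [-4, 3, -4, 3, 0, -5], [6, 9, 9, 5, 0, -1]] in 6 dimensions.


The contraction (trace) of a rank-2 tensor is the sum of its diagonal elements.
Diagonal entries: A[1,1] = 6, A[2,2] = -7, A[3,3] = -6, A[4,4] = 7, A[5,5] = 0, A[6,6] = -1
Tr(A) = 6 + -7 + -6 + 7 + 0 + -1 = -1

-1


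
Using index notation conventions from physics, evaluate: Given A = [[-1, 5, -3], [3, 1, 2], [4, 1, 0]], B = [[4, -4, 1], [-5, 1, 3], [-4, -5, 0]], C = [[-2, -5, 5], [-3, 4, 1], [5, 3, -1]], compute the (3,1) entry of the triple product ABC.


(ABC)_{31} = sum_m (AB)_{3m} C_{m1}. First compute row 3 of AB.
(AB)_{31} = 4*4 + 1*-5 + 0*-4 = 11
(AB)_{32} = 4*-4 + 1*1 + 0*-5 = -15
(AB)_{33} = 4*1 + 1*3 + 0*0 = 7
Now contract with column 1 of C:
(AB)_{31} * C_{11} = 11 * -2 = -22
(AB)_{32} * C_{21} = -15 * -3 = 45
(AB)_{33} * C_{31} = 7 * 5 = 35
(ABC)_{31} = -22 + 45 + 35 = 58

58


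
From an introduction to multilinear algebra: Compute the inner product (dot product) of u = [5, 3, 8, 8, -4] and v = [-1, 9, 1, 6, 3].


The inner product u . v = sum of u_i * v_i.
Term-by-term: 5 * -1, 3 * 9, 8 * 1, 8 * 6, -4 * 3
Products: -5, 27, 8, 48, -12
Sum = -5 + 27 + 8 + 48 + -12 = 66

66


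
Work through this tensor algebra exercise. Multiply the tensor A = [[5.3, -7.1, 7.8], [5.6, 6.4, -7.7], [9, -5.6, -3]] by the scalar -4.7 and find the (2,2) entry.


Scalar multiplication: (cA)_{ij} = c * A_{ij}.
c = -4.7
A_{22} = 6.4
(cA)_{22} = -4.7 * 6.4 = -30.08

-30.08


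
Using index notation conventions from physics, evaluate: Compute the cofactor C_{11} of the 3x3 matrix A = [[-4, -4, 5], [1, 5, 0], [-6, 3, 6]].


To find cofactor C_{11}, delete row 1 and column 1.
The resulting 2x2 submatrix is: [[5, 0], [3, 6]]
Minor M_{11} = 5*6 - 0*3
  = 30 - 0 = 30
Sign = (-1)^(1+1) = (-1)^2 = 1
Cofactor C_{11} = 1 * 30 = 30

30


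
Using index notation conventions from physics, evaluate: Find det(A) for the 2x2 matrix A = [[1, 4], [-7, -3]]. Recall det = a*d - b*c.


For a 2x2 matrix [[a, b], [c, d]], det = a*d - b*c.
a = 1, b = 4, c = -7, d = -3
a*d = 1 * -3 = -3
b*c = 4 * -7 = -28
det = -3 - -28 = 25

25


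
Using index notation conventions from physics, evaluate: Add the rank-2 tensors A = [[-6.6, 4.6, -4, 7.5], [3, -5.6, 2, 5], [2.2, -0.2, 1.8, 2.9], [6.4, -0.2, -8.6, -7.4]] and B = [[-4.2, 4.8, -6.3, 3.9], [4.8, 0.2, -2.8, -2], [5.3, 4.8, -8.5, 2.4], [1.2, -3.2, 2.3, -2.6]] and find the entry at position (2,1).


Tensor addition is component-wise: (A + B)_{ij} = A_{ij} + B_{ij}.
A_{21} = 3
B_{21} = 4.8
(A + B)_{21} = 3 + 4.8 = 7.8

7.8


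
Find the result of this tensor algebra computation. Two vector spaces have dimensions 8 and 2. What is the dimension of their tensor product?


The dimension of a tensor product is the product of dimensions.
dim(V) = 8, dim(W) = 2
dim(V (x) W) = 8 * 2 = 16

16


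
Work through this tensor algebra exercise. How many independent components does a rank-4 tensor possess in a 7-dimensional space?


The number of components of a rank-r tensor in d dimensions is d^r.
Here d = 7 and r = 4.
7^4 = 2401

2401


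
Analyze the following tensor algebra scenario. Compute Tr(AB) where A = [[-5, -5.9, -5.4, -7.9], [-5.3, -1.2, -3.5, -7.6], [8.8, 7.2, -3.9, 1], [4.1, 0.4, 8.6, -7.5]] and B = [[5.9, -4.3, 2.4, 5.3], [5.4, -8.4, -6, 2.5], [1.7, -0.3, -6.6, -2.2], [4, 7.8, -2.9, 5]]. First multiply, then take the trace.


Tr(AB) = sum_i (AB)_{ii} where (AB)_{ii} = sum_k A_{ik} B_{ki}.
(AB)_{11} = -5*5.9 + -5.9*5.4 + -5.4*1.7 + -7.9*4 = -102.14
(AB)_{22} = -5.3*-4.3 + -1.2*-8.4 + -3.5*-0.3 + -7.6*7.8 = -25.36
(AB)_{33} = 8.8*2.4 + 7.2*-6 + -3.9*-6.6 + 1*-2.9 = 0.76
(AB)_{44} = 4.1*5.3 + 0.4*2.5 + 8.6*-2.2 + -7.5*5 = -33.69
Tr(AB) = -102.14 + -25.36 + 0.76 + -33.69 = -160.43

-160.43


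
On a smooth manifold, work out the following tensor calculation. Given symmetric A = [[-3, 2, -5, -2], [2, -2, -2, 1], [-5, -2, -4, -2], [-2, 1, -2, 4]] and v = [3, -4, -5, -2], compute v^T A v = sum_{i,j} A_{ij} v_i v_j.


First compute Av:
(Av)_1 = -3*3 + 2*-4 + -5*-5 + -2*-2 = 12
(Av)_2 = 2*3 + -2*-4 + -2*-5 + 1*-2 = 22
(Av)_3 = -5*3 + -2*-4 + -4*-5 + -2*-2 = 17
(Av)_4 = -2*3 + 1*-4 + -2*-5 + 4*-2 = -8
Av = [12, 22, 17, -8]
Then v^T (Av) = 3*12 + -4*22 + -5*17 + -2*-8
= 36 + -88 + -85 + 16 = -121

-121


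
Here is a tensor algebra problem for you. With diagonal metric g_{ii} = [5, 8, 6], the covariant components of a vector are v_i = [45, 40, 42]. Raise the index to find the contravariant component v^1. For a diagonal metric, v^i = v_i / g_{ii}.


To raise an index with a diagonal metric: v^i = v_i / g_{ii}.
For index 1: v_1 = 45, g_{11} = 5
v^1 = 45 / 5 = 9

9


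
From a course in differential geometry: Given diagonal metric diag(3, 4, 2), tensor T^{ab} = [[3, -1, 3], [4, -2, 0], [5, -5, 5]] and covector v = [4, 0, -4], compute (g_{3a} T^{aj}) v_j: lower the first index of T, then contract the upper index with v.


Step 1: lower the first index. For a diagonal metric, g_{ia} T^{aj} = g_{ii} T^{ij} (no sum on i).
g_{33} = 2
S_3{}^1 = 2 * T^{31} = 2 * 5 = 10
S_3{}^2 = 2 * T^{32} = 2 * -5 = -10
S_3{}^3 = 2 * T^{33} = 2 * 5 = 10
Step 2: contract S_3{}^j with v_j.
S_3{}^1 * v_1 = 10 * 4 = 40
S_3{}^2 * v_2 = -10 * 0 = 0
S_3{}^3 * v_3 = 10 * -4 = -40
Result = 40 + 0 + -40 = 0

0


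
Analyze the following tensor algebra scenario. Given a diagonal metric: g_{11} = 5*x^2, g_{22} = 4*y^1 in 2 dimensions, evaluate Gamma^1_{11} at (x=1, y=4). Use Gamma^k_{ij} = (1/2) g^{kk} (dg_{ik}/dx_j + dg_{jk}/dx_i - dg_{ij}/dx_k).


For a diagonal metric, Gamma^k_{ij} = (1/2) g^{kk} (dg_{ik}/dx_j + dg_{jk}/dx_i - dg_{ij}/dx_k).
The metric is diagonal, so g_{ab} = 0 for a != b.
At the given point: g_{11} = 5, g_{22} = 16
g^{11} = 1/5
dg_{11}/dx_1 = dg_{11}/dx_1 = 10
dg_{11}/dx_1 = dg_{11}/dx_1 = 10
dg_{11}/dx_1 = dg_{11}/dx_1 = 10
Numerator = 10 + 10 - 10 = 10
Gamma^1_{11} = 10 / (2 * 5) = 1

1


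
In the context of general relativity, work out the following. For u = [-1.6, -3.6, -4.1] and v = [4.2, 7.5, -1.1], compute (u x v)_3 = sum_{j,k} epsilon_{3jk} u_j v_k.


(u x v)_3 = sum_{j,k} epsilon_{3jk} u_j v_k. Only permutations of (1,2,3) contribute; the two non-zero terms are:
eps_{312} u_1 v_2 = 1 * -1.6 * 7.5 = -12
eps_{321} u_2 v_1 = -1 * -3.6 * 4.2 = 15.12
(u x v)_3 = 3.12

3.12


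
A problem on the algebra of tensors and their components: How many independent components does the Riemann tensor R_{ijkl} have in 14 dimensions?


The Riemann tensor in d dimensions has d^2(d^2 - 1)/12 independent components.
d = 14, so d^2 = 196
d^2 - 1 = 195
d^2(d^2 - 1) = 196 * 195 = 38220
Divide by 12: 38220 / 12 = 3185

3185


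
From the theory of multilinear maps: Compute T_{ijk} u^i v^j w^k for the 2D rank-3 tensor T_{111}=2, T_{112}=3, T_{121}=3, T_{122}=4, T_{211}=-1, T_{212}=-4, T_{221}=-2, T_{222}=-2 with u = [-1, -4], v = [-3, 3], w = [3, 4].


S = sum over i,j,k of T_{ijk} u_i v_j w_k. Expanding all 8 terms:
T_{111}*u_1*v_1*w_1 = 2*-1*-3*3 = 18  (running total: 18)
T_{112}*u_1*v_1*w_2 = 3*-1*-3*4 = 36  (running total: 54)
T_{121}*u_1*v_2*w_1 = 3*-1*3*3 = -27  (running total: 27)
T_{122}*u_1*v_2*w_2 = 4*-1*3*4 = -48  (running total: -21)
T_{211}*u_2*v_1*w_1 = -1*-4*-3*3 = -36  (running total: -57)
T_{212}*u_2*v_1*w_2 = -4*-4*-3*4 = -192  (running total: -249)
T_{221}*u_2*v_2*w_1 = -2*-4*3*3 = 72  (running total: -177)
T_{222}*u_2*v_2*w_2 = -2*-4*3*4 = 96  (running total: -81)
S = -81

-81


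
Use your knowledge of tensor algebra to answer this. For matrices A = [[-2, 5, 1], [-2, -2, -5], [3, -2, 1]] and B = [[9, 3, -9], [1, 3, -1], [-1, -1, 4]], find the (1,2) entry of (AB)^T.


(AB)^T_{ij} = (AB)_{ji} = sum_k A_{jk} B_{ki}.
For i=1, j=2 we need (AB)_{21}:
A_{21} * B_{11} = -2 * 9 = -18
A_{22} * B_{21} = -2 * 1 = -2
A_{23} * B_{31} = -5 * -1 = 5
Sum = -18 + -2 + 5 = -15

-15


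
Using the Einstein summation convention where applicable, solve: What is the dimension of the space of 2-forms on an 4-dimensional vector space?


The dimension of the space of p-forms on an n-dimensional space is C(n, p).
n = 4, p = 2
C(4, 2) = 4! / (2! * 2!) = 6

6


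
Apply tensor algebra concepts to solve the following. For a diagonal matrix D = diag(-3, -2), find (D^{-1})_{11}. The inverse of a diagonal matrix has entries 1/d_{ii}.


For a diagonal matrix, the inverse has entries (D^{-1})_{ii} = 1/d_{ii}.
The diagonal entries are: d_{11} = -3, d_{22} = -2
We need (D^{-1})_{11} = 1/d_{11} = 1/-3 = -1/3

-1/3


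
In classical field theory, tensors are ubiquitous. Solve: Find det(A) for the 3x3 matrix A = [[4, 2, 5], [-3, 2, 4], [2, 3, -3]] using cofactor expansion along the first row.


Expanding along the first row, det(A) = a11*M_11 - a12*M_12 + a13*M_13, where M_1j is the (1,j) minor.
Minor M_11 = 2*-3 - 4*3 = -18
Minor M_12 = -3*-3 - 4*2 = 1
Minor M_13 = -3*3 - 2*2 = -13
det = 4*(-18) - 2*(1) + 5*(-13)
    = -72 - 2 + -65
    = -139

-139


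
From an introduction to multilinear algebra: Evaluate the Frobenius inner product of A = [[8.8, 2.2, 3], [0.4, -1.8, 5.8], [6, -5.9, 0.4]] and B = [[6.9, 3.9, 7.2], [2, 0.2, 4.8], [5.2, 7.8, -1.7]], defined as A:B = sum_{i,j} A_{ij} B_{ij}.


A:B = sum over all i,j of A_{ij} * B_{ij}.
Row 1: 8.8*6.9=60.72, 2.2*3.9=8.58, 3*7.2=21.6 => row sum = 90.9
Row 2: 0.4*2=0.8, -1.8*0.2=-0.36, 5.8*4.8=27.84 => row sum = 28.28
Row 3: 6*5.2=31.2, -5.9*7.8=-46.02, 0.4*-1.7=-0.68 => row sum = -15.5
Total = 90.9 + 28.28 + -15.5 = 103.68

103.68


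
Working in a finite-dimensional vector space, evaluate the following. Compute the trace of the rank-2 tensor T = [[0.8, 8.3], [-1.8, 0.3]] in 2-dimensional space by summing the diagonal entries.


The contraction (trace) of a rank-2 tensor is the sum of its diagonal elements.
Diagonal entries: A[1,1] = 0.8, A[2,2] = 0.3
Tr(A) = 0.8 + 0.3 = 1.1

1.1


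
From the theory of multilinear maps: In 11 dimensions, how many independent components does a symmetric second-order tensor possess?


A symmetric rank-2 tensor in d dimensions has d(d+1)/2 independent components.
d = 11
d(d+1)/2 = 11 * 12 / 2 = 132 / 2 = 66

66


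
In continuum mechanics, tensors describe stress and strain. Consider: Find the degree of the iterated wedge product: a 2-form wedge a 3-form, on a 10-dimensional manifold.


The degree of a wedge product is the sum of the degrees of the individual forms.
Degrees: 2, 3
Total degree = 2 + 3 = 5

5


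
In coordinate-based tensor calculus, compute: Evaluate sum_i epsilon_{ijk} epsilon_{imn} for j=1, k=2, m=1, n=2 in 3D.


Using the identity: epsilon_{ijk} epsilon_{imn} = delta_{jm} delta_{kn} - delta_{jn} delta_{km}.
delta_{11} = 1
delta_{22} = 1
delta_{12} = 0
delta_{21} = 0
Result = 1 * 1 - 0 * 0 = 1 - 0 = 1

1


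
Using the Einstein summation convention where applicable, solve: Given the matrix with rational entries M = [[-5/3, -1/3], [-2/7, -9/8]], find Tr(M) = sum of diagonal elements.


The trace is the sum of diagonal entries.
Diagonal: M[1,1] = -5/3, M[2,2] = -9/8
Tr(M) = -5/3 + -9/8
Computing step by step:
After adding M[1,1]: -5/3
After adding M[2,2]: -67/24
Tr(M) = -67/24

-67/24


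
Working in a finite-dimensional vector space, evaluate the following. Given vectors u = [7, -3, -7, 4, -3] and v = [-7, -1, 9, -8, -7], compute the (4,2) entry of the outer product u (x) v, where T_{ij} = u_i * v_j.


The outer product entry T_{ij} = u_i * v_j.
We need i=4, j=2.
u_4 = 4, v_2 = -1
T_{4,2} = 4 * -1 = -4

-4


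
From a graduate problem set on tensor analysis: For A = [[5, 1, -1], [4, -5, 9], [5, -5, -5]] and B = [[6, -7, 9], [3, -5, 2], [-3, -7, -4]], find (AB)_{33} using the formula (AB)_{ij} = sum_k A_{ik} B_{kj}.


(AB)_{ij} = sum_k A_{ik} B_{kj}.
For i=3, j=3:
A_{31} * B_{13} = 5 * 9 = 45
A_{32} * B_{23} = -5 * 2 = -10
A_{33} * B_{33} = -5 * -4 = 20
Sum = 45 + -10 + 20 = 55

55


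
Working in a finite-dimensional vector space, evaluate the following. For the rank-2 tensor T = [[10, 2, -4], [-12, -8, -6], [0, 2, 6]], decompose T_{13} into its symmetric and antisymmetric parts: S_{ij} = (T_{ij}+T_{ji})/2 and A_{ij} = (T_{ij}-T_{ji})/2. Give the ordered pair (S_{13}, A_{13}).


T_{13} = -4
T_{31} = 0
S_{13} = (-4 + 0)/2 = -4/2 = -2
A_{13} = (-4 - 0)/2 = -4/2 = -2
Check: S + A = -2 + -2 = -4 = T_{13}.

(-2, -2)


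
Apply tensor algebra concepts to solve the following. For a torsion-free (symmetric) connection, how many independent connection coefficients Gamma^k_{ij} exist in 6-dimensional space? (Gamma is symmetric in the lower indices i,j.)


Christoffel symbols Gamma^k_{ij} are symmetric in i,j, so there are d * d(d+1)/2 independent symbols.
d = 6
d(d+1)/2 = 6 * 7 / 2 = 21
Total = 6 * 21 = 126

126


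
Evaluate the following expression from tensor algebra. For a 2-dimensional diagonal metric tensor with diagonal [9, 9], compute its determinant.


For a diagonal metric, the determinant is the product of diagonal entries.
Diagonal entries: 9, 9
det(g) = 9 * 9 = 81

81


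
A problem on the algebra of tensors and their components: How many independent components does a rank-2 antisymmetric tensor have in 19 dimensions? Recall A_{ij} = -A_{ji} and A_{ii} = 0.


An antisymmetric rank-2 tensor satisfies A_{ij} = -A_{ji}, so diagonal entries are zero.
The independent components are the upper-triangular entries: C(n, 2) = n(n-1)/2.
n = 19
C(19, 2) = 19 * 18 / 2 = 342 / 2 = 171

171


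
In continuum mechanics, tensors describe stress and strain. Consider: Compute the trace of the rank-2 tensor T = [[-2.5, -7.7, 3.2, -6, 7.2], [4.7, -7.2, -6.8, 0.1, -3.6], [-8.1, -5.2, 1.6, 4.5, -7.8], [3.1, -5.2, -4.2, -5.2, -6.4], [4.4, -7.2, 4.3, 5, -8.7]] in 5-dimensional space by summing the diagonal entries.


The contraction (trace) of a rank-2 tensor is the sum of its diagonal elements.
Diagonal entries: A[1,1] = -2.5, A[2,2] = -7.2, A[3,3] = 1.6, A[4,4] = -5.2, A[5,5] = -8.7
Tr(A) = -2.5 + -7.2 + 1.6 + -5.2 + -8.7 = -22

-22


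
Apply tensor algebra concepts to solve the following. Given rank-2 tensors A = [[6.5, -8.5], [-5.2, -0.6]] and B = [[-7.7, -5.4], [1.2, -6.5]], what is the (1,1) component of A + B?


Tensor addition is component-wise: (A + B)_{ij} = A_{ij} + B_{ij}.
A_{11} = 6.5
B_{11} = -7.7
(A + B)_{11} = 6.5 + -7.7 = -1.2

-1.2


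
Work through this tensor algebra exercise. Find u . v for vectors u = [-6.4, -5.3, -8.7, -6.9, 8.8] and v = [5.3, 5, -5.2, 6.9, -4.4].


The inner product u . v = sum of u_i * v_i.
Term-by-term: -6.4 * 5.3, -5.3 * 5, -8.7 * -5.2, -6.9 * 6.9, 8.8 * -4.4
Products: -33.92, -26.5, 45.24, -47.61, -38.72
Sum = -33.92 + -26.5 + 45.24 + -47.61 + -38.72 = -101.51

-101.51


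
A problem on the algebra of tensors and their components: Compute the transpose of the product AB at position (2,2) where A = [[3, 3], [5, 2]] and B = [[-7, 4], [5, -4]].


(AB)^T_{ij} = (AB)_{ji} = sum_k A_{jk} B_{ki}.
For i=2, j=2 we need (AB)_{22}:
A_{21} * B_{12} = 5 * 4 = 20
A_{22} * B_{22} = 2 * -4 = -8
Sum = 20 + -8 = 12

12


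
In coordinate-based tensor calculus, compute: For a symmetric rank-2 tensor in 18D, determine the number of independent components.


A symmetric rank-2 tensor in d dimensions has d(d+1)/2 independent components.
d = 18
d(d+1)/2 = 18 * 19 / 2 = 342 / 2 = 171

171


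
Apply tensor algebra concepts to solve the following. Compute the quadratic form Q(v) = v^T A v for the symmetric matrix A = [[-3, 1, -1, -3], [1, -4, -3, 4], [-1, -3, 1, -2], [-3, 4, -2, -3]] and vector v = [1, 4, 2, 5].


First compute Av:
(Av)_1 = -3*1 + 1*4 + -1*2 + -3*5 = -16
(Av)_2 = 1*1 + -4*4 + -3*2 + 4*5 = -1
(Av)_3 = -1*1 + -3*4 + 1*2 + -2*5 = -21
(Av)_4 = -3*1 + 4*4 + -2*2 + -3*5 = -6
Av = [-16, -1, -21, -6]
Then v^T (Av) = 1*-16 + 4*-1 + 2*-21 + 5*-6
= -16 + -4 + -42 + -30 = -92

-92


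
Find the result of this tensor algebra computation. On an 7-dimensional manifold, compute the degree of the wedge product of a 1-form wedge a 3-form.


The degree of a wedge product is the sum of the degrees of the individual forms.
Degrees: 1, 3
Total degree = 1 + 3 = 4

4


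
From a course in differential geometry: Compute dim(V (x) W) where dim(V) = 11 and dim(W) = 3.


The dimension of a tensor product is the product of dimensions.
dim(V) = 11, dim(W) = 3
dim(V (x) W) = 11 * 3 = 33

33


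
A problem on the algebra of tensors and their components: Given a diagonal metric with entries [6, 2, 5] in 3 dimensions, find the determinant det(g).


For a diagonal metric, the determinant is the product of diagonal entries.
Diagonal entries: 6, 2, 5
det(g) = 6 * 2 * 5 = 60

60


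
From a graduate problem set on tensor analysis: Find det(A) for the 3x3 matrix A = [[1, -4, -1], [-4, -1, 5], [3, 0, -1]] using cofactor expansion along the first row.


Expanding along the first row, det(A) = a11*M_11 - a12*M_12 + a13*M_13, where M_1j is the (1,j) minor.
Minor M_11 = -1*-1 - 5*0 = 1
Minor M_12 = -4*-1 - 5*3 = -11
Minor M_13 = -4*0 - -1*3 = 3
det = 1*(1) - -4*(-11) + -1*(3)
    = 1 - 44 + -3
    = -46

-46


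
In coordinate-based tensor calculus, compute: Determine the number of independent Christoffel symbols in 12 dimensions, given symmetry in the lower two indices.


Christoffel symbols Gamma^k_{ij} are symmetric in i,j, so there are d * d(d+1)/2 independent symbols.
d = 12
d(d+1)/2 = 12 * 13 / 2 = 78
Total = 12 * 78 = 936

936


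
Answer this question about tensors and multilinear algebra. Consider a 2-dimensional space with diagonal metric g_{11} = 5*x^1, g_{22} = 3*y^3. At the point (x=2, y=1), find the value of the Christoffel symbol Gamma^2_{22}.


For a diagonal metric, Gamma^k_{ij} = (1/2) g^{kk} (dg_{ik}/dx_j + dg_{jk}/dx_i - dg_{ij}/dx_k).
The metric is diagonal, so g_{ab} = 0 for a != b.
At the given point: g_{11} = 10, g_{22} = 3
g^{22} = 1/3
dg_{22}/dx_2 = dg_{22}/dx_2 = 9
dg_{22}/dx_2 = dg_{22}/dx_2 = 9
dg_{22}/dx_2 = dg_{22}/dx_2 = 9
Numerator = 9 + 9 - 9 = 9
Gamma^2_{22} = 9 / (2 * 3) = 3/2

3/2


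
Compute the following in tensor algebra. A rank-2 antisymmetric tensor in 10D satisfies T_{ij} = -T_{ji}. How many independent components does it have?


An antisymmetric rank-2 tensor satisfies A_{ij} = -A_{ji}, so diagonal entries are zero.
The independent components are the upper-triangular entries: C(n, 2) = n(n-1)/2.
n = 10
C(10, 2) = 10 * 9 / 2 = 90 / 2 = 45

45


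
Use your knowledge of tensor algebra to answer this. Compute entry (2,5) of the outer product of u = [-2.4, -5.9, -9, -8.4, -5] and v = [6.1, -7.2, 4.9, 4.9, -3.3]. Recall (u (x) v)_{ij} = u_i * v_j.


The outer product entry T_{ij} = u_i * v_j.
We need i=2, j=5.
u_2 = -5.9, v_5 = -3.3
T_{2,5} = -5.9 * -3.3 = 19.47

19.47


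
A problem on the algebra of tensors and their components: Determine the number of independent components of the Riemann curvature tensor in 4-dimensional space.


The Riemann tensor in d dimensions has d^2(d^2 - 1)/12 independent components.
d = 4, so d^2 = 16
d^2 - 1 = 15
d^2(d^2 - 1) = 16 * 15 = 240
Divide by 12: 240 / 12 = 20

20


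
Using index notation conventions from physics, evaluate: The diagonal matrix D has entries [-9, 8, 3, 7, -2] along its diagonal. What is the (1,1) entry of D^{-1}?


For a diagonal matrix, the inverse has entries (D^{-1})_{ii} = 1/d_{ii}.
The diagonal entries are: d_{11} = -9, d_{22} = 8, d_{33} = 3, d_{44} = 7, d_{55} = -2
We need (D^{-1})_{11} = 1/d_{11} = 1/-9 = -1/9

-1/9


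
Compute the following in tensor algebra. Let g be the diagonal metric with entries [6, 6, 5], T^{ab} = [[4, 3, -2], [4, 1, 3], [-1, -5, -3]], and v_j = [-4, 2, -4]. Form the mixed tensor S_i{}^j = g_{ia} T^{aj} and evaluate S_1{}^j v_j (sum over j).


Step 1: lower the first index. For a diagonal metric, g_{ia} T^{aj} = g_{ii} T^{ij} (no sum on i).
g_{11} = 6
S_1{}^1 = 6 * T^{11} = 6 * 4 = 24
S_1{}^2 = 6 * T^{12} = 6 * 3 = 18
S_1{}^3 = 6 * T^{13} = 6 * -2 = -12
Step 2: contract S_1{}^j with v_j.
S_1{}^1 * v_1 = 24 * -4 = -96
S_1{}^2 * v_2 = 18 * 2 = 36
S_1{}^3 * v_3 = -12 * -4 = 48
Result = -96 + 36 + 48 = -12

-12


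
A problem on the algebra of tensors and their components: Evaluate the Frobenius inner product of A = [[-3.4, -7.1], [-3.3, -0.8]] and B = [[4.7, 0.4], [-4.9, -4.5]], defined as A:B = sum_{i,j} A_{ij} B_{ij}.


A:B = sum over all i,j of A_{ij} * B_{ij}.
Row 1: -3.4*4.7=-15.98, -7.1*0.4=-2.84 => row sum = -18.82
Row 2: -3.3*-4.9=16.17, -0.8*-4.5=3.6 => row sum = 19.77
Total = -18.82 + 19.77 = 0.95

0.95


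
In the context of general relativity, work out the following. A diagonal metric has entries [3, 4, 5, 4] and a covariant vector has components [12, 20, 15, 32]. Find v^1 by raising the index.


To raise an index with a diagonal metric: v^i = v_i / g_{ii}.
For index 1: v_1 = 12, g_{11} = 3
v^1 = 12 / 3 = 4

4


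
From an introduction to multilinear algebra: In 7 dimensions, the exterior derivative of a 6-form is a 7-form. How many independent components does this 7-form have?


The exterior derivative of a p-form is a (p+1)-form.
Its number of independent components is C(n, p+1).
n = 7, p+1 = 7
C(7, 7) = 1

1


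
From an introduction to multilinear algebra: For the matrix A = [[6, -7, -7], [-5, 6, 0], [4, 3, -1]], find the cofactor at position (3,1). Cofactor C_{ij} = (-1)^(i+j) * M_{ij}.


To find cofactor C_{31}, delete row 3 and column 1.
The resulting 2x2 submatrix is: [[-7, -7], [6, 0]]
Minor M_{31} = -7*0 - -7*6
  = 0 - -42 = 42
Sign = (-1)^(3+1) = (-1)^4 = 1
Cofactor C_{31} = 1 * 42 = 42

42


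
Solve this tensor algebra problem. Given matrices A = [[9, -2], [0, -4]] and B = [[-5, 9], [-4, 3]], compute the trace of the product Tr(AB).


Tr(AB) = sum_i (AB)_{ii} where (AB)_{ii} = sum_k A_{ik} B_{ki}.
(AB)_{11} = 9*-5 + -2*-4 = -37
(AB)_{22} = 0*9 + -4*3 = -12
Tr(AB) = -37 + -12 = -49

-49


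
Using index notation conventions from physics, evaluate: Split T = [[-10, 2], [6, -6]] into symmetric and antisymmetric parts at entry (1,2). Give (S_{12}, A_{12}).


T_{12} = 2
T_{21} = 6
S_{12} = (2 + 6)/2 = 8/2 = 4
A_{12} = (2 - 6)/2 = -4/2 = -2
Check: S + A = 4 + -2 = 2 = T_{12}.

(4, -2)


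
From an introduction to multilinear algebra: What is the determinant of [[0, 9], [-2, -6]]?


For a 2x2 matrix [[a, b], [c, d]], det = a*d - b*c.
a = 0, b = 9, c = -2, d = -6
a*d = 0 * -6 = 0
b*c = 9 * -2 = -18
det = 0 - -18 = 18

18


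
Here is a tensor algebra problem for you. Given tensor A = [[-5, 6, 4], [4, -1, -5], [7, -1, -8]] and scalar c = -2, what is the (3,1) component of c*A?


Scalar multiplication: (cA)_{ij} = c * A_{ij}.
c = -2
A_{31} = 7
(cA)_{31} = -2 * 7 = -14

-14


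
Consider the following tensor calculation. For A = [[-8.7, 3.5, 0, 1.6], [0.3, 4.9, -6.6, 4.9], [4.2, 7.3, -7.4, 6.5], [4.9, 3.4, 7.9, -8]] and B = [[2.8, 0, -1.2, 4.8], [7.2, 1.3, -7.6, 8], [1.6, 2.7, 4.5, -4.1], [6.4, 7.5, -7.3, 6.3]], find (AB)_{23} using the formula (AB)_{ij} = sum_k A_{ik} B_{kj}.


(AB)_{ij} = sum_k A_{ik} B_{kj}.
For i=2, j=3:
A_{21} * B_{13} = 0.3 * -1.2 = -0.36
A_{22} * B_{23} = 4.9 * -7.6 = -37.24
A_{23} * B_{33} = -6.6 * 4.5 = -29.7
A_{24} * B_{43} = 4.9 * -7.3 = -35.77
Sum = -0.36 + -37.24 + -29.7 + -35.77 = -103.07

-103.07


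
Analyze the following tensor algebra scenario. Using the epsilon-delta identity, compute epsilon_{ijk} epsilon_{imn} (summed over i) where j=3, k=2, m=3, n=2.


Using the identity: epsilon_{ijk} epsilon_{imn} = delta_{jm} delta_{kn} - delta_{jn} delta_{km}.
delta_{33} = 1
delta_{22} = 1
delta_{32} = 0
delta_{23} = 0
Result = 1 * 1 - 0 * 0 = 1 - 0 = 1

1


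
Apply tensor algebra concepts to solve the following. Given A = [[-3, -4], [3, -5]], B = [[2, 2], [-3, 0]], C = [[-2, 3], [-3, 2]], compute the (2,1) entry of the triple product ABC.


(ABC)_{21} = sum_m (AB)_{2m} C_{m1}. First compute row 2 of AB.
(AB)_{21} = 3*2 + -5*-3 = 21
(AB)_{22} = 3*2 + -5*0 = 6
Now contract with column 1 of C:
(AB)_{21} * C_{11} = 21 * -2 = -42
(AB)_{22} * C_{21} = 6 * -3 = -18
(ABC)_{21} = -42 + -18 = -60

-60


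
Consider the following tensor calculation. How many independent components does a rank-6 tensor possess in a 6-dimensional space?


The number of components of a rank-r tensor in d dimensions is d^r.
Here d = 6 and r = 6.
6^6 = 46656

46656


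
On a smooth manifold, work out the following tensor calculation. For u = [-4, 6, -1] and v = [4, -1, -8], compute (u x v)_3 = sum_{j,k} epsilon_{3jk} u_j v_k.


(u x v)_3 = sum_{j,k} epsilon_{3jk} u_j v_k. Only permutations of (1,2,3) contribute; the two non-zero terms are:
eps_{312} u_1 v_2 = 1 * -4 * -1 = 4
eps_{321} u_2 v_1 = -1 * 6 * 4 = -24
(u x v)_3 = -20

-20


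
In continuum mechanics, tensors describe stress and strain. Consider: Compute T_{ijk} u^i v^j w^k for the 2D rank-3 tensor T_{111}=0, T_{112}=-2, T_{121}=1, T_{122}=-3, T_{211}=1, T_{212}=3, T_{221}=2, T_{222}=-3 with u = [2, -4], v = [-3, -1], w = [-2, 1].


S = sum over i,j,k of T_{ijk} u_i v_j w_k. Expanding all 8 terms:
T_{111}*u_1*v_1*w_1 = 0*2*-3*-2 = 0  (running total: 0)
T_{112}*u_1*v_1*w_2 = -2*2*-3*1 = 12  (running total: 12)
T_{121}*u_1*v_2*w_1 = 1*2*-1*-2 = 4  (running total: 16)
T_{122}*u_1*v_2*w_2 = -3*2*-1*1 = 6  (running total: 22)
T_{211}*u_2*v_1*w_1 = 1*-4*-3*-2 = -24  (running total: -2)
T_{212}*u_2*v_1*w_2 = 3*-4*-3*1 = 36  (running total: 34)
T_{221}*u_2*v_2*w_1 = 2*-4*-1*-2 = -16  (running total: 18)
T_{222}*u_2*v_2*w_2 = -3*-4*-1*1 = -12  (running total: 6)
S = 6

6
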